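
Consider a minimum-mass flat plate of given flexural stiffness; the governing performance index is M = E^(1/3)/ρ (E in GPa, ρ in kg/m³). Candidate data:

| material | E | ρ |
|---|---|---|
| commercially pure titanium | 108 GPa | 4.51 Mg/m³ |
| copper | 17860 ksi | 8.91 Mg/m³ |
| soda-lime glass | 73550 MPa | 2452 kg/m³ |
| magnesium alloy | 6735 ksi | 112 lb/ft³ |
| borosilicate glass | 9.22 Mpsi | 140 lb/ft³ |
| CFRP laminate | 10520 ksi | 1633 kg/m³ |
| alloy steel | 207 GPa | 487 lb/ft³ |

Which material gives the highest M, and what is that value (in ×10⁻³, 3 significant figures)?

After converting to SI:
  commercially pure titanium: E = 108.0 GPa, ρ = 4510 kg/m³
  copper: E = 123.1 GPa, ρ = 8910 kg/m³
  soda-lime glass: E = 73.55 GPa, ρ = 2452 kg/m³
  magnesium alloy: E = 46.44 GPa, ρ = 1794 kg/m³
  borosilicate glass: E = 63.57 GPa, ρ = 2243 kg/m³
  CFRP laminate: E = 72.53 GPa, ρ = 1633 kg/m³
  alloy steel: E = 207.0 GPa, ρ = 7801 kg/m³
  CFRP laminate: M = 2.55×10⁻³
  magnesium alloy: M = 2.00×10⁻³
  borosilicate glass: M = 1.78×10⁻³
  soda-lime glass: M = 1.71×10⁻³
  commercially pure titanium: M = 1.06×10⁻³
  alloy steel: M = 0.758×10⁻³
  copper: M = 0.558×10⁻³
The maximum is for CFRP laminate.

CFRP laminate, M = 2.55×10⁻³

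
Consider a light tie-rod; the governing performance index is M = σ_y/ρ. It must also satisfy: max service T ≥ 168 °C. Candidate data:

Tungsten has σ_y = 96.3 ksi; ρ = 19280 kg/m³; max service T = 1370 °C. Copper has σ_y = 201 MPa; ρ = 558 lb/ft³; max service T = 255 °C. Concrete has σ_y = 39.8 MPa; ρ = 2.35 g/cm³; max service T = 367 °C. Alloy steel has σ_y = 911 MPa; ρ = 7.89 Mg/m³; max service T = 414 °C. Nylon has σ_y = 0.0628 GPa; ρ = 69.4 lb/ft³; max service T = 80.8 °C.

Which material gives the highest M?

Screen on constraints: max service T ≥ 168 °C. Survivors: tungsten, copper, concrete, alloy steel.
In SI units:
  tungsten: σ_y = 664.0 MPa, ρ = 19280 kg/m³
  copper: σ_y = 201.0 MPa, ρ = 8938 kg/m³
  concrete: σ_y = 39.80 MPa, ρ = 2350 kg/m³
  alloy steel: σ_y = 911.0 MPa, ρ = 7890 kg/m³
  alloy steel: M = 115 kN·m/kg
  tungsten: M = 34.4 kN·m/kg
  copper: M = 22.5 kN·m/kg
  concrete: M = 16.9 kN·m/kg
The maximum is for alloy steel.

alloy steel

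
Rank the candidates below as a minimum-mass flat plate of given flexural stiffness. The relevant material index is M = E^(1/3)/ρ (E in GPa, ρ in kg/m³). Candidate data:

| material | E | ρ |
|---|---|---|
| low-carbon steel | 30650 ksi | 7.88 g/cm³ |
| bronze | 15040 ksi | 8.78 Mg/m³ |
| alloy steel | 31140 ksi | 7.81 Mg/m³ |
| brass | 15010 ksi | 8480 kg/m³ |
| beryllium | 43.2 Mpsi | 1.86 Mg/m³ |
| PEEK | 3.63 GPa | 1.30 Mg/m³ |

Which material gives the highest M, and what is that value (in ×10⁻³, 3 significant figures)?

In SI units:
  low-carbon steel: E = 211.3 GPa, ρ = 7880 kg/m³
  bronze: E = 103.7 GPa, ρ = 8780 kg/m³
  alloy steel: E = 214.7 GPa, ρ = 7810 kg/m³
  brass: E = 103.5 GPa, ρ = 8480 kg/m³
  beryllium: E = 297.9 GPa, ρ = 1860 kg/m³
  PEEK: E = 3.630 GPa, ρ = 1300 kg/m³
  beryllium: M = 3.59×10⁻³
  PEEK: M = 1.18×10⁻³
  alloy steel: M = 0.767×10⁻³
  low-carbon steel: M = 0.756×10⁻³
  brass: M = 0.554×10⁻³
  bronze: M = 0.535×10⁻³
Beryllium ranks first.

beryllium, M = 3.59×10⁻³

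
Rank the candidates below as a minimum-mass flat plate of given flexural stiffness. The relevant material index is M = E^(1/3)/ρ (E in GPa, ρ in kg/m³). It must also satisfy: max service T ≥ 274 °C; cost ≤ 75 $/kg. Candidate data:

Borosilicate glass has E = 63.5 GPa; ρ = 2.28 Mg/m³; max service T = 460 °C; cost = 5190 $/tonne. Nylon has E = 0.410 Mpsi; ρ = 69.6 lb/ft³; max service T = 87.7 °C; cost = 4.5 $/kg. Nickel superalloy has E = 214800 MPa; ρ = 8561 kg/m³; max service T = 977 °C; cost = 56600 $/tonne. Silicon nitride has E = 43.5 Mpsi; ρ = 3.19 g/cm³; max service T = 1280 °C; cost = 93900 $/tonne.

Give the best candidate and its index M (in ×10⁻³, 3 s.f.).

borosilicate glass, M = 1.75×10⁻³

Screen on constraints: max service T ≥ 274 °C; cost ≤ 75 $/kg. Survivors: borosilicate glass, nickel superalloy.
Putting every candidate on a common basis:
  borosilicate glass: E = 63.50 GPa, ρ = 2280 kg/m³
  nickel superalloy: E = 214.8 GPa, ρ = 8561 kg/m³
  borosilicate glass: M = 1.75×10⁻³
  nickel superalloy: M = 0.700×10⁻³
Highest index: borosilicate glass.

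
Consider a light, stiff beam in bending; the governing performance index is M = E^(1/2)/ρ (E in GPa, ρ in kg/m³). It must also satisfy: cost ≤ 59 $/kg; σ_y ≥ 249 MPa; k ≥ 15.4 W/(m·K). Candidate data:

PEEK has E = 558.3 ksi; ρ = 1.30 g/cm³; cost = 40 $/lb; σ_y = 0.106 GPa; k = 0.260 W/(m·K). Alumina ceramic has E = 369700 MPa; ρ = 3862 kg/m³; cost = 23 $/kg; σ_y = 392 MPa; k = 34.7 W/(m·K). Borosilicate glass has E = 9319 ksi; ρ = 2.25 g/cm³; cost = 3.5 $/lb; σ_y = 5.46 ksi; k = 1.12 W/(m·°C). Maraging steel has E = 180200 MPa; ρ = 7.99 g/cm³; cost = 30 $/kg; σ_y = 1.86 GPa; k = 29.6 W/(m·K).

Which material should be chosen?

alumina ceramic

Screen on constraints: cost ≤ 59 $/kg; σ_y ≥ 249 MPa; k ≥ 15.4 W/(m·K). Survivors: alumina ceramic, maraging steel.
Putting every candidate on a common basis:
  alumina ceramic: E = 369.7 GPa, ρ = 3862 kg/m³
  maraging steel: E = 180.2 GPa, ρ = 7990 kg/m³
  alumina ceramic: M = 4.98×10⁻³
  maraging steel: M = 1.68×10⁻³
The maximum is for alumina ceramic.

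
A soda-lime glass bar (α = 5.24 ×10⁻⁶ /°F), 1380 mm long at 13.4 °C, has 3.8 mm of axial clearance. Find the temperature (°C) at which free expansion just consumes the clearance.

α = 5.24×10⁻⁶/°F × 9/5 = 9.43×10⁻⁶/K.
α·L₀·ΔT = 3.8 mm ⇒ ΔT = 3.8 / (9.43×10⁻⁶ × 1380.0) = 291.9 K.
T = 13.4 + 291.9 = 305.3 °C.

305 °C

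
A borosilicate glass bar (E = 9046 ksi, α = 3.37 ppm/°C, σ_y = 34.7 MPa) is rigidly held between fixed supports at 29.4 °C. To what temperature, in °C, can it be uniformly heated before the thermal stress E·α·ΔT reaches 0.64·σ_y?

135 °C

E = 9046 ksi = 62.37 GPa.
E·α·ΔT = 22.21 MPa ⇒ ΔT = 22.21 / (62.37×10³ × 3.37×10⁻⁶) = 105.7 K.
T = 29.4 + 105.7 = 135.1 °C.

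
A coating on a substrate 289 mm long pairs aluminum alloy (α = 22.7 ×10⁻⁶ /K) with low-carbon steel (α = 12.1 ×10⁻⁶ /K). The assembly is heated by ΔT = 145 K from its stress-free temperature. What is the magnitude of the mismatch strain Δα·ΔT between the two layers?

1.54×10⁻³

Δα = |22.7 − 12.1|×10⁻⁶/K = 10.6×10⁻⁶/K.
Mismatch strain = Δα·ΔT = 10.6×10⁻⁶ × 145.0 = 1.54×10⁻³.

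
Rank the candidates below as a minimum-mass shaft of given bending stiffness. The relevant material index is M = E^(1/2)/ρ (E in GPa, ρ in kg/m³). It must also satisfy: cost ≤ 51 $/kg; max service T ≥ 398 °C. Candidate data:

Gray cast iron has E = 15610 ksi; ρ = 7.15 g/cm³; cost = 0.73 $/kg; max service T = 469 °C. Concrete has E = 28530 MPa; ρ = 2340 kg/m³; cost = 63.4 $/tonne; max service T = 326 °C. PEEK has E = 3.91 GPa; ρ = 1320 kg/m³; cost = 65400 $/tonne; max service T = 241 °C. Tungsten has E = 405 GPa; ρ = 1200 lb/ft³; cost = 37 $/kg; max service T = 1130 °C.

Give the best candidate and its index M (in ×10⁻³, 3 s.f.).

Screen on constraints: cost ≤ 51 $/kg; max service T ≥ 398 °C. Survivors: gray cast iron, tungsten.
Putting every candidate on a common basis:
  gray cast iron: E = 107.6 GPa, ρ = 7150 kg/m³
  tungsten: E = 405.0 GPa, ρ = 19220 kg/m³
  gray cast iron: M = 1.45×10⁻³
  tungsten: M = 1.05×10⁻³
The maximum is for gray cast iron.

gray cast iron, M = 1.45×10⁻³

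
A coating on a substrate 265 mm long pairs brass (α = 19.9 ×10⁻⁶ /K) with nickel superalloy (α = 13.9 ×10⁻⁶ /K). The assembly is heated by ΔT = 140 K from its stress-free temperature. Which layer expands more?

α(brass) = 19.9×10⁻⁶/K vs α(nickel superalloy) = 13.9×10⁻⁶/K.
Higher α expands more for the same ΔT: brass.

brass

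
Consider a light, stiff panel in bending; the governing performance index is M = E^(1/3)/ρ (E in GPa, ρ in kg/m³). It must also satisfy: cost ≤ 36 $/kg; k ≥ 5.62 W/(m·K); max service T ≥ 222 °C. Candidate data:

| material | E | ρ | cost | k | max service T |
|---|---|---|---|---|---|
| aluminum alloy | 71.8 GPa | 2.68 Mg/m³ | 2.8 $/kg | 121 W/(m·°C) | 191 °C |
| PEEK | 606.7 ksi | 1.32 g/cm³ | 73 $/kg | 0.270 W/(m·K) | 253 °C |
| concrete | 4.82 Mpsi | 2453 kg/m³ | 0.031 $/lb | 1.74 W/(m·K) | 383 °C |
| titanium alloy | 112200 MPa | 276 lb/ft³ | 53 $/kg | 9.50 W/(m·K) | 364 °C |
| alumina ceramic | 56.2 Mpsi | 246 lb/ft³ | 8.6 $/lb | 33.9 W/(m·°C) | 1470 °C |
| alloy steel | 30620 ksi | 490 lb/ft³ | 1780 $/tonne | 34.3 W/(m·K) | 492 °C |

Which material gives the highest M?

Screen on constraints: cost ≤ 36 $/kg; k ≥ 5.62 W/(m·K); max service T ≥ 222 °C. Survivors: alumina ceramic, alloy steel.
Convert each candidate to consistent units, then evaluate M:
  alumina ceramic: E = 387.5 GPa, ρ = 3941 kg/m³
  alloy steel: E = 211.1 GPa, ρ = 7849 kg/m³
  alumina ceramic: M = 1.85×10⁻³
  alloy steel: M = 0.759×10⁻³
Highest index: alumina ceramic.

alumina ceramic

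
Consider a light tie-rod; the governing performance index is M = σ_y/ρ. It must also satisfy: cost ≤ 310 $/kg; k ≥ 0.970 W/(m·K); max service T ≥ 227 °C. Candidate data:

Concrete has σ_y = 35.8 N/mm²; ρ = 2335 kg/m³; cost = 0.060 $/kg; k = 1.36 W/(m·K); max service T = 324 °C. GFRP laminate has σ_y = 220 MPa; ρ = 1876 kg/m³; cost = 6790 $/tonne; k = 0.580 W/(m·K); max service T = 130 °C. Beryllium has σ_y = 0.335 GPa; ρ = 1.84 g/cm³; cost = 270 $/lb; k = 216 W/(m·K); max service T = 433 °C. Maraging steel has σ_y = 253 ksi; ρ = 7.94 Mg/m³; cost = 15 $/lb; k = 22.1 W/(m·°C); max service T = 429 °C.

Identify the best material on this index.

Screen on constraints: cost ≤ 310 $/kg; k ≥ 0.970 W/(m·K); max service T ≥ 227 °C. Survivors: concrete, maraging steel.
Putting every candidate on a common basis:
  concrete: σ_y = 35.80 MPa, ρ = 2335 kg/m³
  maraging steel: σ_y = 1744 MPa, ρ = 7940 kg/m³
  maraging steel: M = 220 kN·m/kg
  concrete: M = 15.3 kN·m/kg
Maraging steel has the largest M.

maraging steel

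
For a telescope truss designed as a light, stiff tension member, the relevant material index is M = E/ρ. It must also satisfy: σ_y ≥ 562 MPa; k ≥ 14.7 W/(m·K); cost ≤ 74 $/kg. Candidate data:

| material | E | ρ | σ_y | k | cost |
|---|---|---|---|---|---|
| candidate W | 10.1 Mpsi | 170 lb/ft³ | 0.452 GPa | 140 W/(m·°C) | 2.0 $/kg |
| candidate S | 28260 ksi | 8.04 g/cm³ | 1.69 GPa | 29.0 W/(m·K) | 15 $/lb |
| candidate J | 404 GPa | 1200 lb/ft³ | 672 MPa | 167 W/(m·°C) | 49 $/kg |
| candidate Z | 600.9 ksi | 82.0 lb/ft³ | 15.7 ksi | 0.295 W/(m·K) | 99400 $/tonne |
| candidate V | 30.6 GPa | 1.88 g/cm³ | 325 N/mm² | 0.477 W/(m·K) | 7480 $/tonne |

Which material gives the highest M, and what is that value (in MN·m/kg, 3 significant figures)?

Screen on constraints: σ_y ≥ 562 MPa; k ≥ 14.7 W/(m·K); cost ≤ 74 $/kg. Survivors: candidate S, candidate J.
After converting to SI:
  candidate S: E = 194.8 GPa, ρ = 8040 kg/m³
  candidate J: E = 404.0 GPa, ρ = 19220 kg/m³
  candidate S: M = 24.2 MN·m/kg
  candidate J: M = 21.0 MN·m/kg
Candidate S has the largest M.

candidate S, M = 24.2 MN·m/kg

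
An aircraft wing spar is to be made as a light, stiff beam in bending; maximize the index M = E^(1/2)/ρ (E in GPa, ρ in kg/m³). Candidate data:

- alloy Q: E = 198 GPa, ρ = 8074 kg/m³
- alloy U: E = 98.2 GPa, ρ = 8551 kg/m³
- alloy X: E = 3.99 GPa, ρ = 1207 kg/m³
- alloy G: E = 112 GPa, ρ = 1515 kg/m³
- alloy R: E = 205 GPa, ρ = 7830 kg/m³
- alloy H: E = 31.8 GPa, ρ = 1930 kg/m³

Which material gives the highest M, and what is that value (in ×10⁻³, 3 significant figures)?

alloy G, M = 6.99×10⁻³

Computing M directly (units already consistent):
  alloy G: M = 6.99×10⁻³
  alloy H: M = 2.92×10⁻³
  alloy R: M = 1.83×10⁻³
  alloy Q: M = 1.74×10⁻³
  alloy X: M = 1.65×10⁻³
  alloy U: M = 1.16×10⁻³
Alloy G ranks first.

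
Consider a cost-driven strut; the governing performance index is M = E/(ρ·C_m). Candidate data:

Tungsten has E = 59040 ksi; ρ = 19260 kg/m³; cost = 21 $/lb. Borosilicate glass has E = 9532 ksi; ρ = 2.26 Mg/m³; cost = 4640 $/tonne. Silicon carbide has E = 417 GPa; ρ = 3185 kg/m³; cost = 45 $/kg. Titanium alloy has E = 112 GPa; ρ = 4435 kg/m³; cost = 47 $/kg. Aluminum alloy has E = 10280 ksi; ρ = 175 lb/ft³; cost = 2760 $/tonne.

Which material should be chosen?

Putting every candidate on a common basis:
  tungsten: E = 407.1 GPa, ρ = 19260 kg/m³, cost = 46.30 $/kg
  borosilicate glass: E = 65.72 GPa, ρ = 2260 kg/m³, cost = 4.640 $/kg
  silicon carbide: E = 417.0 GPa, ρ = 3185 kg/m³, cost = 45.00 $/kg
  titanium alloy: E = 112.0 GPa, ρ = 4435 kg/m³, cost = 47.00 $/kg
  aluminum alloy: E = 70.88 GPa, ρ = 2803 kg/m³, cost = 2.760 $/kg
  aluminum alloy: M = 9.16 MN·m per $
  borosilicate glass: M = 6.27 MN·m per $
  silicon carbide: M = 2.91 MN·m per $
  titanium alloy: M = 0.537 MN·m per $
  tungsten: M = 0.457 MN·m per $
Aluminum alloy has the largest M.

aluminum alloy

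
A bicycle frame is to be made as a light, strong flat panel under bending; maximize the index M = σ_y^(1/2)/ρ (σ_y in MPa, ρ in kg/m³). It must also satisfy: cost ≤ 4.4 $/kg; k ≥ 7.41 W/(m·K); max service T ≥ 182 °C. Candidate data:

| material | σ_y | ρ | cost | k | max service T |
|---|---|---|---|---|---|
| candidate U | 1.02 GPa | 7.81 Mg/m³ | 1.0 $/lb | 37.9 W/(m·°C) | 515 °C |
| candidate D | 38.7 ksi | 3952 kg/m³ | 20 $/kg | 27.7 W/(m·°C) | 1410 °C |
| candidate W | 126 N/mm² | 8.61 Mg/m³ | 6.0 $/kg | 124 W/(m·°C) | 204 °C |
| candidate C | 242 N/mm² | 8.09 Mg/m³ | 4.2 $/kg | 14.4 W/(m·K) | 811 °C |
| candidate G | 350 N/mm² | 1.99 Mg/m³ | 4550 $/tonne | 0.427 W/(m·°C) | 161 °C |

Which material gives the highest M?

candidate U

Screen on constraints: cost ≤ 4.4 $/kg; k ≥ 7.41 W/(m·K); max service T ≥ 182 °C. Survivors: candidate U, candidate C.
Putting every candidate on a common basis:
  candidate U: σ_y = 1020 MPa, ρ = 7810 kg/m³
  candidate C: σ_y = 242.0 MPa, ρ = 8090 kg/m³
  candidate U: M = 4.09×10⁻³
  candidate C: M = 1.92×10⁻³
Candidate U has the largest M.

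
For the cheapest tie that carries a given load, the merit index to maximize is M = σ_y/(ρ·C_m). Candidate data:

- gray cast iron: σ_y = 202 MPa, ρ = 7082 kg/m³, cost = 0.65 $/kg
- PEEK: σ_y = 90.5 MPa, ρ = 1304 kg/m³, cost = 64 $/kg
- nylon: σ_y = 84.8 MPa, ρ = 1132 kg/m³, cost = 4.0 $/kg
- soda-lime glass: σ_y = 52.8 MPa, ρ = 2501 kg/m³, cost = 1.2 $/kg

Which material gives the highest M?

gray cast iron

Per-candidate index values:
  gray cast iron: M = 43.9 kN·m per $
  nylon: M = 18.7 kN·m per $
  soda-lime glass: M = 17.6 kN·m per $
  PEEK: M = 1.08 kN·m per $
Gray cast iron has the largest M.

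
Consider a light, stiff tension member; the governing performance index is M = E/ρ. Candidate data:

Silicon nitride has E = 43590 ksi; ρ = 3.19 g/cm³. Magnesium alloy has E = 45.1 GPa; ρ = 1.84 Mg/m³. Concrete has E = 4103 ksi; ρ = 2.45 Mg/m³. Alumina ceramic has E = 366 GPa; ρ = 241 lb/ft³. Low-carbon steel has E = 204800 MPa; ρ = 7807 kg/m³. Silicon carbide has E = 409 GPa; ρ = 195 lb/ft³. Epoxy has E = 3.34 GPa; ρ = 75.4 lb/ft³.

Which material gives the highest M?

In SI units:
  silicon nitride: E = 300.5 GPa, ρ = 3190 kg/m³
  magnesium alloy: E = 45.10 GPa, ρ = 1840 kg/m³
  concrete: E = 28.29 GPa, ρ = 2450 kg/m³
  alumina ceramic: E = 366.0 GPa, ρ = 3860 kg/m³
  low-carbon steel: E = 204.8 GPa, ρ = 7807 kg/m³
  silicon carbide: E = 409.0 GPa, ρ = 3124 kg/m³
  epoxy: E = 3.340 GPa, ρ = 1208 kg/m³
  silicon carbide: M = 131 MN·m/kg
  alumina ceramic: M = 94.8 MN·m/kg
  silicon nitride: M = 94.2 MN·m/kg
  low-carbon steel: M = 26.2 MN·m/kg
  magnesium alloy: M = 24.5 MN·m/kg
  concrete: M = 11.5 MN·m/kg
  epoxy: M = 2.77 MN·m/kg
Highest index: silicon carbide.

silicon carbide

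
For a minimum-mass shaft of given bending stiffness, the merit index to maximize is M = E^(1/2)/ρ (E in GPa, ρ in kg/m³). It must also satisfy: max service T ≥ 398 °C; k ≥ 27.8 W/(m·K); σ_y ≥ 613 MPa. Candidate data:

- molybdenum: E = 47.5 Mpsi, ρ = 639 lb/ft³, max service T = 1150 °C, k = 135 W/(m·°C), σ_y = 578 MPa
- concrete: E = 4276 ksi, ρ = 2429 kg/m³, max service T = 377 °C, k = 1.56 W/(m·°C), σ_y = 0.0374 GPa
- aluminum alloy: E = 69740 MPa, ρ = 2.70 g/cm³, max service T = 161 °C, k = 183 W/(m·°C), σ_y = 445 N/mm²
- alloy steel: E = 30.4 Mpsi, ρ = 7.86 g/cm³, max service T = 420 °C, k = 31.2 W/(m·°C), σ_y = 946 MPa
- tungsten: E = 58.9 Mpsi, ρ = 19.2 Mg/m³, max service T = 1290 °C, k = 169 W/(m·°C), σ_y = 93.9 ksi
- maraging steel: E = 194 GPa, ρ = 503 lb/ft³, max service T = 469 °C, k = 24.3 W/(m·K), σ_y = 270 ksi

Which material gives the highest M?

alloy steel

Screen on constraints: max service T ≥ 398 °C; k ≥ 27.8 W/(m·K); σ_y ≥ 613 MPa. Survivors: alloy steel, tungsten.
In SI units:
  alloy steel: E = 209.6 GPa, ρ = 7860 kg/m³
  tungsten: E = 406.1 GPa, ρ = 19200 kg/m³
  alloy steel: M = 1.84×10⁻³
  tungsten: M = 1.05×10⁻³
Alloy steel has the largest M.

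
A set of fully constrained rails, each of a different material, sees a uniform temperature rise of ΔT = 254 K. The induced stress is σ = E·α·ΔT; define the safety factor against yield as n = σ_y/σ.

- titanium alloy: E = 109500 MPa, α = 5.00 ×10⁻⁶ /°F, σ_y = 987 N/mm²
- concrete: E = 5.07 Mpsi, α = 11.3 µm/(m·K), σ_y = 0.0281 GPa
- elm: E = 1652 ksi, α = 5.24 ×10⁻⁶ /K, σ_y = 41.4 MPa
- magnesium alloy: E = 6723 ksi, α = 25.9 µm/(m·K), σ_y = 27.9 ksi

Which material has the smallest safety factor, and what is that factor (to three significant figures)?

Per material, after unit conversion:
  titanium alloy: E = 109.5, α = 9.00, σ_y = 987.0 → σ = 250 MPa, n = 3.94
  concrete: E = 34.96, α = 11.3, σ_y = 28.10 → σ = 100 MPa, n = 0.280
  elm: E = 11.39, α = 5.24, σ_y = 41.40 → σ = 15.2 MPa, n = 2.73
  magnesium alloy: E = 46.35, α = 25.9, σ_y = 192.4 → σ = 305 MPa, n = 0.631
Smallest n: concrete with n = 0.280.

concrete, n = 0.280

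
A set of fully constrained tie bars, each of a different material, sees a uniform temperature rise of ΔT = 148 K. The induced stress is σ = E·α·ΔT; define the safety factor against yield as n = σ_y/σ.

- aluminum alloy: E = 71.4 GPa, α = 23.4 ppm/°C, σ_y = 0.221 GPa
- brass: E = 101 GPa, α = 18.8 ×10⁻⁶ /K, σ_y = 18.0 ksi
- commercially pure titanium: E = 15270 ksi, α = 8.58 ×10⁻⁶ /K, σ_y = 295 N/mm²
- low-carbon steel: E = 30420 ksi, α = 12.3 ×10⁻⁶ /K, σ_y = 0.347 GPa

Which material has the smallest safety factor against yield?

Converting E to GPa, α to ×10⁻⁶/K, σ_y to MPa, then σ and n for each:
  aluminum alloy: E = 71.40, α = 23.4, σ_y = 221.0 → σ = 247 MPa, n = 0.894
  brass: E = 101.0, α = 18.8, σ_y = 124.1 → σ = 281 MPa, n = 0.442
  commercially pure titanium: E = 105.3, α = 8.58, σ_y = 295.0 → σ = 134 MPa, n = 2.21
  low-carbon steel: E = 209.7, α = 12.3, σ_y = 347.0 → σ = 382 MPa, n = 0.909
Smallest n: brass with n = 0.442.

brass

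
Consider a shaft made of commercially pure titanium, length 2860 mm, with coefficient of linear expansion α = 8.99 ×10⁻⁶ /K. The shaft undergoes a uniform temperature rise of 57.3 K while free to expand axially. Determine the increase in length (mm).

1.47 mm

ΔL = α·L₀·ΔT = 8.99×10⁻⁶ × 2860 mm × 57.30 K = 1.47 mm.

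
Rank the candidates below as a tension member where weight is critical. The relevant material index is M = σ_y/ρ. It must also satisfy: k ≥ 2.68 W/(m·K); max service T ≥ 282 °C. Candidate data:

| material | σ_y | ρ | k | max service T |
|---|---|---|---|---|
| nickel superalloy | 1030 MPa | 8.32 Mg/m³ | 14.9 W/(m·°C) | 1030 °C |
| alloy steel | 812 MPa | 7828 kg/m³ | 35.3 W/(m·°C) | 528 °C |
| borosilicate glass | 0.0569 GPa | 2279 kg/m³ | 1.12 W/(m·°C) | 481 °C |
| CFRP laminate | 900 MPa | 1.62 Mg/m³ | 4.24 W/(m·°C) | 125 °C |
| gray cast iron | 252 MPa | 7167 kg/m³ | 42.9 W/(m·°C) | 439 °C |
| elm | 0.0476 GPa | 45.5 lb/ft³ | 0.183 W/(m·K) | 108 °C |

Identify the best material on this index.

nickel superalloy

Screen on constraints: k ≥ 2.68 W/(m·K); max service T ≥ 282 °C. Survivors: nickel superalloy, alloy steel, gray cast iron.
Putting every candidate on a common basis:
  nickel superalloy: σ_y = 1030 MPa, ρ = 8320 kg/m³
  alloy steel: σ_y = 812.0 MPa, ρ = 7828 kg/m³
  gray cast iron: σ_y = 252.0 MPa, ρ = 7167 kg/m³
  nickel superalloy: M = 124 kN·m/kg
  alloy steel: M = 104 kN·m/kg
  gray cast iron: M = 35.2 kN·m/kg
Nickel superalloy ranks first.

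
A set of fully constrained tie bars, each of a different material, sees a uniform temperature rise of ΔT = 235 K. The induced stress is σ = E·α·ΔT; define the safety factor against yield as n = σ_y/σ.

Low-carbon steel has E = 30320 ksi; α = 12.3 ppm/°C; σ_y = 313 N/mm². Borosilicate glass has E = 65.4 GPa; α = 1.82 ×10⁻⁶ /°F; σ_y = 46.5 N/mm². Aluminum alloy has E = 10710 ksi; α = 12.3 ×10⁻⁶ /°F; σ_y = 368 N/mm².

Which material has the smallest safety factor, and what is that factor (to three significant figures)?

low-carbon steel, n = 0.518

Converting E to GPa, α to ×10⁻⁶/K, σ_y to MPa, then σ and n for each:
  low-carbon steel: E = 209.0, α = 12.3, σ_y = 313.0 → σ = 604 MPa, n = 0.518
  borosilicate glass: E = 65.40, α = 3.28, σ_y = 46.50 → σ = 50.3 MPa, n = 0.924
  aluminum alloy: E = 73.84, α = 22.1, σ_y = 368.0 → σ = 384 MPa, n = 0.958
Smallest n: low-carbon steel with n = 0.518.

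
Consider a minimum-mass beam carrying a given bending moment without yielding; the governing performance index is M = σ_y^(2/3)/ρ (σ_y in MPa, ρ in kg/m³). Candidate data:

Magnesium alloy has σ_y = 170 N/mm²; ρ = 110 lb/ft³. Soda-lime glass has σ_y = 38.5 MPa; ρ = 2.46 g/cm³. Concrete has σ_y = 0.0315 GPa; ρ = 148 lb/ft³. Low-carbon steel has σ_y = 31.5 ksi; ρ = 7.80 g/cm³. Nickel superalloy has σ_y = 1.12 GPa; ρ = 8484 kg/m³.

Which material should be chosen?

Convert each candidate to consistent units, then evaluate M:
  magnesium alloy: σ_y = 170.0 MPa, ρ = 1762 kg/m³
  soda-lime glass: σ_y = 38.50 MPa, ρ = 2460 kg/m³
  concrete: σ_y = 31.50 MPa, ρ = 2371 kg/m³
  low-carbon steel: σ_y = 217.2 MPa, ρ = 7800 kg/m³
  nickel superalloy: σ_y = 1120 MPa, ρ = 8484 kg/m³
  magnesium alloy: M = 17.4×10⁻³
  nickel superalloy: M = 12.7×10⁻³
  soda-lime glass: M = 4.63×10⁻³
  low-carbon steel: M = 4.63×10⁻³
  concrete: M = 4.21×10⁻³
Magnesium alloy has the largest M.

magnesium alloy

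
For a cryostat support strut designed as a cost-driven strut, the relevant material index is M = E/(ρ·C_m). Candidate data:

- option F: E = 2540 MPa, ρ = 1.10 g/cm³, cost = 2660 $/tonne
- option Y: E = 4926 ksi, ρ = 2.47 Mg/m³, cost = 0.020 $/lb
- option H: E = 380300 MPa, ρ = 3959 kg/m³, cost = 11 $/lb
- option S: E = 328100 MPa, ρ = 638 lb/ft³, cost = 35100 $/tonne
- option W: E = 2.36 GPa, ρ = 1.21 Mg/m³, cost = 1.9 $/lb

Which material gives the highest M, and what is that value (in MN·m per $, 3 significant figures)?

option Y, M = 312 MN·m per $

Putting every candidate on a common basis:
  option F: E = 2.540 GPa, ρ = 1100 kg/m³, cost = 2.660 $/kg
  option Y: E = 33.96 GPa, ρ = 2470 kg/m³, cost = 0.04409 $/kg
  option H: E = 380.3 GPa, ρ = 3959 kg/m³, cost = 24.25 $/kg
  option S: E = 328.1 GPa, ρ = 10220 kg/m³, cost = 35.10 $/kg
  option W: E = 2.360 GPa, ρ = 1210 kg/m³, cost = 4.189 $/kg
  option Y: M = 312 MN·m per $
  option H: M = 3.96 MN·m per $
  option S: M = 0.915 MN·m per $
  option F: M = 0.868 MN·m per $
  option W: M = 0.466 MN·m per $
Option Y has the largest M.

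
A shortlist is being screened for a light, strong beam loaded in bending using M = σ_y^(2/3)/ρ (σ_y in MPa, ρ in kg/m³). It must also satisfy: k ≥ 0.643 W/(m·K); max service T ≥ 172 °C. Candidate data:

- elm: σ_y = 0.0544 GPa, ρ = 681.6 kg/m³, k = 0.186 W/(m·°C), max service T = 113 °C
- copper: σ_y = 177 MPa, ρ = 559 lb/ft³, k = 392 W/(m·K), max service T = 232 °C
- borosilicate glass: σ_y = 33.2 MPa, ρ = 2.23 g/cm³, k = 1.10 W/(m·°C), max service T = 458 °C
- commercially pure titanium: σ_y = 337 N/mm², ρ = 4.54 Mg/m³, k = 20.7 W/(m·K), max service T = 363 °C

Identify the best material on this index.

commercially pure titanium

Screen on constraints: k ≥ 0.643 W/(m·K); max service T ≥ 172 °C. Survivors: copper, borosilicate glass, commercially pure titanium.
In SI units:
  copper: σ_y = 177.0 MPa, ρ = 8954 kg/m³
  borosilicate glass: σ_y = 33.20 MPa, ρ = 2230 kg/m³
  commercially pure titanium: σ_y = 337.0 MPa, ρ = 4540 kg/m³
  commercially pure titanium: M = 10.7×10⁻³
  borosilicate glass: M = 4.63×10⁻³
  copper: M = 3.52×10⁻³
Highest index: commercially pure titanium.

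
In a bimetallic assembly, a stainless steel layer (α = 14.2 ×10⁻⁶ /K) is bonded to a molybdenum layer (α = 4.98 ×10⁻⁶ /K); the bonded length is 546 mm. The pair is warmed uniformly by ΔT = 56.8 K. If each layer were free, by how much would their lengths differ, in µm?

Δα = |14.2 − 4.98|×10⁻⁶/K = 9.22×10⁻⁶/K.
ΔL_mismatch = Δα·L·ΔT = 9.22×10⁻⁶ × 546.0 mm × 56.8 K = 286 µm.

286 µm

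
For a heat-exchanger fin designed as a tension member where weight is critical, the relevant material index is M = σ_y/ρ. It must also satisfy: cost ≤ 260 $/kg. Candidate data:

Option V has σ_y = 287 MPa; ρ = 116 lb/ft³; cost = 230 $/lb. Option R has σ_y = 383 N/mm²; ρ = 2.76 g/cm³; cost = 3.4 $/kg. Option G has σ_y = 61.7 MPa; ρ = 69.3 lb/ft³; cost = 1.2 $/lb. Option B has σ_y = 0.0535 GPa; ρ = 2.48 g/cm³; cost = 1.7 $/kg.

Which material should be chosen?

option R

Screen on constraints: cost ≤ 260 $/kg. Survivors: option R, option G, option B.
Normalizing units and computing the index:
  option R: σ_y = 383.0 MPa, ρ = 2760 kg/m³
  option G: σ_y = 61.70 MPa, ρ = 1110 kg/m³
  option B: σ_y = 53.50 MPa, ρ = 2480 kg/m³
  option R: M = 139 kN·m/kg
  option G: M = 55.6 kN·m/kg
  option B: M = 21.6 kN·m/kg
Option R has the largest M.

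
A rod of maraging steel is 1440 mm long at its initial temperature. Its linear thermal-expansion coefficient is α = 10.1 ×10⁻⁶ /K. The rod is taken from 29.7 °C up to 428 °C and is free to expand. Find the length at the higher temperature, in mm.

1445.8 mm

ΔT = 428 − 29.7 = 398.3 K.
ΔL = α·L₀·ΔT = 10.1×10⁻⁶ × 1440 mm × 398.3 K = 5.79 mm.
L = L₀ + ΔL = 1440 + 5.79 = 1445.8 mm.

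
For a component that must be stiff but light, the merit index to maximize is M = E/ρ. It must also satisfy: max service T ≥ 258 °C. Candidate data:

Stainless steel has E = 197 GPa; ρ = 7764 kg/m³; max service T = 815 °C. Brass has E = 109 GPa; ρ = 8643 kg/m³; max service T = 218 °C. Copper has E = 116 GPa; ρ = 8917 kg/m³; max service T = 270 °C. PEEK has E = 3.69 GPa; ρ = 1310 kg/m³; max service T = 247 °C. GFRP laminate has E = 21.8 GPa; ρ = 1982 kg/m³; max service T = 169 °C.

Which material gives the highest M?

Screen on constraints: max service T ≥ 258 °C. Survivors: stainless steel, copper.
Computing M directly (units already consistent):
  stainless steel: M = 25.4 MN·m/kg
  copper: M = 13.0 MN·m/kg
The maximum is for stainless steel.

stainless steel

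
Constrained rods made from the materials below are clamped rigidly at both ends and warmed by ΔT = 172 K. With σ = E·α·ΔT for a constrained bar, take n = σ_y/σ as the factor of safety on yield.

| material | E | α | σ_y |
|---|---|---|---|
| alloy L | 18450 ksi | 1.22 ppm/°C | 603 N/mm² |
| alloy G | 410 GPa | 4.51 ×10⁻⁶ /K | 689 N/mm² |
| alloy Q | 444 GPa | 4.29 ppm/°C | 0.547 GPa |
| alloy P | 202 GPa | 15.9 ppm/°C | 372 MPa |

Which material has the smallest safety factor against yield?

In consistent units (E in GPa, α in ×10⁻⁶/K, σ_y in MPa):
  alloy L: E = 127.2, α = 1.22, σ_y = 603.0 → σ = 26.7 MPa, n = 22.6
  alloy G: E = 410.0, α = 4.51, σ_y = 689.0 → σ = 318 MPa, n = 2.17
  alloy Q: E = 444.0, α = 4.29, σ_y = 547.0 → σ = 328 MPa, n = 1.67
  alloy P: E = 202.0, α = 15.9, σ_y = 372.0 → σ = 552 MPa, n = 0.673
The minimum is alloy P at n = 0.673.

alloy P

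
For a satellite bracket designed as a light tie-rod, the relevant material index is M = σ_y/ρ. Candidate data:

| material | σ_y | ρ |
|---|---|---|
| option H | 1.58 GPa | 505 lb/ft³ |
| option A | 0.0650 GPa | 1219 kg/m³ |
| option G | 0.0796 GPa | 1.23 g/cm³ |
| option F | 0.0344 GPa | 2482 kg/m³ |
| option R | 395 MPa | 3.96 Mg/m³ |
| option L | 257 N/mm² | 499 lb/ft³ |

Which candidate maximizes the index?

Putting every candidate on a common basis:
  option H: σ_y = 1580 MPa, ρ = 8089 kg/m³
  option A: σ_y = 65.00 MPa, ρ = 1219 kg/m³
  option G: σ_y = 79.60 MPa, ρ = 1230 kg/m³
  option F: σ_y = 34.40 MPa, ρ = 2482 kg/m³
  option R: σ_y = 395.0 MPa, ρ = 3960 kg/m³
  option L: σ_y = 257.0 MPa, ρ = 7993 kg/m³
  option H: M = 195 kN·m/kg
  option R: M = 99.7 kN·m/kg
  option G: M = 64.7 kN·m/kg
  option A: M = 53.3 kN·m/kg
  option L: M = 32.2 kN·m/kg
  option F: M = 13.9 kN·m/kg
The maximum is for option H.

option H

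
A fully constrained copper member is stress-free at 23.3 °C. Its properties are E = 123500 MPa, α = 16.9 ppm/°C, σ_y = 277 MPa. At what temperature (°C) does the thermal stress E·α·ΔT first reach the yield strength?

E = 123500 MPa = 123.5 GPa.
E·α·ΔT = 277.0 MPa ⇒ ΔT = 277.0 / (123.5×10³ × 16.9×10⁻⁶) = 132.7 K.
T = 23.3 + 132.7 = 156.0 °C.

156 °C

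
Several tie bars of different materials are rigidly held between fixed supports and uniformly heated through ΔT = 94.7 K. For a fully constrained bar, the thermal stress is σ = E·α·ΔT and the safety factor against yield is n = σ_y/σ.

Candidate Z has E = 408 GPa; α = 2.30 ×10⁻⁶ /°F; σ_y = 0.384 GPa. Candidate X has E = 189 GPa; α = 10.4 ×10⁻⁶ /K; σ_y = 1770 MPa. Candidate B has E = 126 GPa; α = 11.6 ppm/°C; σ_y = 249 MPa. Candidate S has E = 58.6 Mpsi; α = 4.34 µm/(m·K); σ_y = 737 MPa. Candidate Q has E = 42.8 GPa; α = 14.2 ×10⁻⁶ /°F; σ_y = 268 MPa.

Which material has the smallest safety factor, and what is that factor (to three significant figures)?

Converting E to GPa, α to ×10⁻⁶/K, σ_y to MPa, then σ and n for each:
  candidate Z: E = 408.0, α = 4.14, σ_y = 384.0 → σ = 160 MPa, n = 2.40
  candidate X: E = 189.0, α = 10.4, σ_y = 1770 → σ = 186 MPa, n = 9.51
  candidate B: E = 126.0, α = 11.6, σ_y = 249.0 → σ = 138 MPa, n = 1.80
  candidate S: E = 404.0, α = 4.34, σ_y = 737.0 → σ = 166 MPa, n = 4.44
  candidate Q: E = 42.80, α = 25.6, σ_y = 268.0 → σ = 104 MPa, n = 2.59
The minimum is candidate B at n = 1.80.

candidate B, n = 1.80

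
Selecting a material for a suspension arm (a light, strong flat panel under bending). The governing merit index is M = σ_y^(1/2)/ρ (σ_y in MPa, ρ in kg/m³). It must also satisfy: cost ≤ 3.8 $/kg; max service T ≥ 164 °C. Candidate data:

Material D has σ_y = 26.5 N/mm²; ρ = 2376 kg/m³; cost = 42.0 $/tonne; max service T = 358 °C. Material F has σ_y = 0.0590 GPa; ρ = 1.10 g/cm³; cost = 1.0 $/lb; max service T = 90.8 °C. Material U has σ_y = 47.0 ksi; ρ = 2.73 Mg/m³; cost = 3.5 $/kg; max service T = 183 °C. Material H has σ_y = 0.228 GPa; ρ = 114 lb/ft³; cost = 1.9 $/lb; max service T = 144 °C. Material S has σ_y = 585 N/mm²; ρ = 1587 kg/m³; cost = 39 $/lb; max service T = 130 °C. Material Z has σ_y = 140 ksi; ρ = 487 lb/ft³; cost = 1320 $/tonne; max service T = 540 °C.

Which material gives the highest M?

Screen on constraints: cost ≤ 3.8 $/kg; max service T ≥ 164 °C. Survivors: material D, material U, material Z.
Convert each candidate to consistent units, then evaluate M:
  material D: σ_y = 26.50 MPa, ρ = 2376 kg/m³
  material U: σ_y = 324.1 MPa, ρ = 2730 kg/m³
  material Z: σ_y = 965.3 MPa, ρ = 7801 kg/m³
  material U: M = 6.59×10⁻³
  material Z: M = 3.98×10⁻³
  material D: M = 2.17×10⁻³
The maximum is for material U.

material U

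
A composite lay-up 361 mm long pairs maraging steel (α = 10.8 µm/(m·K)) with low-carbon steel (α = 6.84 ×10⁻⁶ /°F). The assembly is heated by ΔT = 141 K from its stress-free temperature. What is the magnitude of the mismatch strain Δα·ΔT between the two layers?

2.13×10⁻⁴

low-carbon steel: α = 6.84×10⁻⁶/°F × 9/5 = 12.3×10⁻⁶/K.
Δα = |10.8 − 12.3|×10⁻⁶/K = 1.51×10⁻⁶/K.
Mismatch strain = Δα·ΔT = 1.51×10⁻⁶ × 141.0 = 2.13×10⁻⁴.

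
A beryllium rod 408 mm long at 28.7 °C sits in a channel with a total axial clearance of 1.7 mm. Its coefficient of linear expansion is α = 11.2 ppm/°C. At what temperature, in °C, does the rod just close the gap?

α·L₀·ΔT = 1.7 mm ⇒ ΔT = 1.7 / (11.2×10⁻⁶ × 408.0) = 372.0 K.
T = 28.7 + 372.0 = 400.7 °C.

401 °C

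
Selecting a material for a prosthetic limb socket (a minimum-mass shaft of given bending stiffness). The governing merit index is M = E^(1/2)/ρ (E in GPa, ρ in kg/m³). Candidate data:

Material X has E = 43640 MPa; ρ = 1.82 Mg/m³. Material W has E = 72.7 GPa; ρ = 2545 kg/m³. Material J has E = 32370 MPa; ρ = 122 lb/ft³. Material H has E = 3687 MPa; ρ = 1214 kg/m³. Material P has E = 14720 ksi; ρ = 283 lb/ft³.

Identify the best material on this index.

Putting every candidate on a common basis:
  material X: E = 43.64 GPa, ρ = 1820 kg/m³
  material W: E = 72.70 GPa, ρ = 2545 kg/m³
  material J: E = 32.37 GPa, ρ = 1954 kg/m³
  material H: E = 3.687 GPa, ρ = 1214 kg/m³
  material P: E = 101.5 GPa, ρ = 4533 kg/m³
  material X: M = 3.63×10⁻³
  material W: M = 3.35×10⁻³
  material J: M = 2.91×10⁻³
  material P: M = 2.22×10⁻³
  material H: M = 1.58×10⁻³
Highest index: material X.

material X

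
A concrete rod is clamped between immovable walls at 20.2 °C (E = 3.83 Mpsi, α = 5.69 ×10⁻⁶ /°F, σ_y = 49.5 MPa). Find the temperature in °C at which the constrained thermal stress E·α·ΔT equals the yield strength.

E = 3.83 Mpsi = 26.41 GPa.
α = 5.69×10⁻⁶/°F × 9/5 = 10.2×10⁻⁶/K.
E·α·ΔT = 49.50 MPa ⇒ ΔT = 49.50 / (26.41×10³ × 10.2×10⁻⁶) = 183.0 K.
T = 20.2 + 183.0 = 203.2 °C.

203 °C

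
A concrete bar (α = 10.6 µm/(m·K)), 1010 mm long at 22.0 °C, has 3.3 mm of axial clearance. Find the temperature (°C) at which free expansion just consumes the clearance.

α·L₀·ΔT = 3.3 mm ⇒ ΔT = 3.3 / (10.6×10⁻⁶ × 1010.0) = 308.2 K.
T = 22.0 + 308.2 = 330.2 °C.

330 °C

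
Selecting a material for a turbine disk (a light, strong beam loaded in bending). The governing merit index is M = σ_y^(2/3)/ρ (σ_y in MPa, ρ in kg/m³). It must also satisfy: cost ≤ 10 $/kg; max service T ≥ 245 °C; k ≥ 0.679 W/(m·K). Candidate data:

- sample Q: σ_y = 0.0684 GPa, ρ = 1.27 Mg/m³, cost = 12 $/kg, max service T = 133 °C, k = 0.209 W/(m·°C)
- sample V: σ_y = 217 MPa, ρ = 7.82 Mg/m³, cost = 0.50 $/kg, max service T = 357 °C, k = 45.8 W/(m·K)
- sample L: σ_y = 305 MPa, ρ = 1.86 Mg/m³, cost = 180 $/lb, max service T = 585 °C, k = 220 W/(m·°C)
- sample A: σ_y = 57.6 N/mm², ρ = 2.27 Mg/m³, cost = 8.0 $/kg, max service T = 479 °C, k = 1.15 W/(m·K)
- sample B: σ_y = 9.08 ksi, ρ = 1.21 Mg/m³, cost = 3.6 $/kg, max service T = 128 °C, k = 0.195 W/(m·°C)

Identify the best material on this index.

Screen on constraints: cost ≤ 10 $/kg; max service T ≥ 245 °C; k ≥ 0.679 W/(m·K). Survivors: sample V, sample A.
After converting to SI:
  sample V: σ_y = 217.0 MPa, ρ = 7820 kg/m³
  sample A: σ_y = 57.60 MPa, ρ = 2270 kg/m³
  sample A: M = 6.57×10⁻³
  sample V: M = 4.62×10⁻³
The maximum is for sample A.

sample A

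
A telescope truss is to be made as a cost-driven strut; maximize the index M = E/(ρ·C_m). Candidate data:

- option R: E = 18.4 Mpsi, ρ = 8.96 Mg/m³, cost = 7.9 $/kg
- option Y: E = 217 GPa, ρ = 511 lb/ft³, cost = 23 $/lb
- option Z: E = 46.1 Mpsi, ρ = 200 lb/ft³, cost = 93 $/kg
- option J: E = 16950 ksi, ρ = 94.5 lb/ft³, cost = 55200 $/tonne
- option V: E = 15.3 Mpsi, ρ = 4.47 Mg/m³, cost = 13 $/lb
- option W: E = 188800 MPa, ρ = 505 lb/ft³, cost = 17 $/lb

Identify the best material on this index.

option R

After converting to SI:
  option R: E = 126.9 GPa, ρ = 8960 kg/m³, cost = 7.900 $/kg
  option Y: E = 217.0 GPa, ρ = 8185 kg/m³, cost = 50.71 $/kg
  option Z: E = 317.8 GPa, ρ = 3204 kg/m³, cost = 93.00 $/kg
  option J: E = 116.9 GPa, ρ = 1514 kg/m³, cost = 55.20 $/kg
  option V: E = 105.5 GPa, ρ = 4470 kg/m³, cost = 28.66 $/kg
  option W: E = 188.8 GPa, ρ = 8089 kg/m³, cost = 37.48 $/kg
  option R: M = 1.79 MN·m per $
  option J: M = 1.40 MN·m per $
  option Z: M = 1.07 MN·m per $
  option V: M = 0.823 MN·m per $
  option W: M = 0.623 MN·m per $
  option Y: M = 0.523 MN·m per $
Option R has the largest M.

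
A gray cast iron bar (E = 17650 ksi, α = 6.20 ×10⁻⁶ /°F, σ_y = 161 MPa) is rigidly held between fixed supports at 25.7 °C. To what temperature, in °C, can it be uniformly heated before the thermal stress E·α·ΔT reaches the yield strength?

144 °C

E = 17650 ksi = 121.7 GPa.
α = 6.20×10⁻⁶/°F × 9/5 = 11.2×10⁻⁶/K.
E·α·ΔT = 161.0 MPa ⇒ ΔT = 161.0 / (121.7×10³ × 11.2×10⁻⁶) = 118.5 K.
T = 25.7 + 118.5 = 144.2 °C.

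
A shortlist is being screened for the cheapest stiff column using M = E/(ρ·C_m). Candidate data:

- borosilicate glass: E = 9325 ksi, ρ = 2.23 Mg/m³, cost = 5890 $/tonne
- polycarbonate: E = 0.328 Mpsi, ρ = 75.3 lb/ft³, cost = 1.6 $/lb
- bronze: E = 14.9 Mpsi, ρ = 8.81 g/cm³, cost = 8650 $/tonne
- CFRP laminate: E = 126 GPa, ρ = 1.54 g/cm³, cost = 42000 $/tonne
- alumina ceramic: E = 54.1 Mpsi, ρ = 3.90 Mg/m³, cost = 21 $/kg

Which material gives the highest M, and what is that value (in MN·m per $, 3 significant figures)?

borosilicate glass, M = 4.89 MN·m per $

After converting to SI:
  borosilicate glass: E = 64.29 GPa, ρ = 2230 kg/m³, cost = 5.890 $/kg
  polycarbonate: E = 2.261 GPa, ρ = 1206 kg/m³, cost = 3.527 $/kg
  bronze: E = 102.7 GPa, ρ = 8810 kg/m³, cost = 8.650 $/kg
  CFRP laminate: E = 126.0 GPa, ρ = 1540 kg/m³, cost = 42.00 $/kg
  alumina ceramic: E = 373.0 GPa, ρ = 3900 kg/m³, cost = 21.00 $/kg
  borosilicate glass: M = 4.89 MN·m per $
  alumina ceramic: M = 4.55 MN·m per $
  CFRP laminate: M = 1.95 MN·m per $
  bronze: M = 1.35 MN·m per $
  polycarbonate: M = 0.532 MN·m per $
Borosilicate glass has the largest M.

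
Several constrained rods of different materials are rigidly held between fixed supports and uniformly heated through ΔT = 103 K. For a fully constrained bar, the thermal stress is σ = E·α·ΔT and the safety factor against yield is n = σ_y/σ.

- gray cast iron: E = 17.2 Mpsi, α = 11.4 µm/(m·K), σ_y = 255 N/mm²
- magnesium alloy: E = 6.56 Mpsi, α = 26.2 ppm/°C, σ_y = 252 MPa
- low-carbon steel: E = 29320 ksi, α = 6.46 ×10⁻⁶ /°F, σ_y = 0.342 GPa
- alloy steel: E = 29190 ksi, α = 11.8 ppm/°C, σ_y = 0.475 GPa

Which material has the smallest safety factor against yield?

With everything in SI (GPa, ×10⁻⁶/K, MPa):
  gray cast iron: E = 118.6, α = 11.4, σ_y = 255.0 → σ = 139 MPa, n = 1.83
  magnesium alloy: E = 45.23, α = 26.2, σ_y = 252.0 → σ = 122 MPa, n = 2.06
  low-carbon steel: E = 202.2, α = 11.6, σ_y = 342.0 → σ = 242 MPa, n = 1.41
  alloy steel: E = 201.3, α = 11.8, σ_y = 475.0 → σ = 245 MPa, n = 1.94
Low-carbon steel has the lowest safety factor, n = 1.41.

low-carbon steel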